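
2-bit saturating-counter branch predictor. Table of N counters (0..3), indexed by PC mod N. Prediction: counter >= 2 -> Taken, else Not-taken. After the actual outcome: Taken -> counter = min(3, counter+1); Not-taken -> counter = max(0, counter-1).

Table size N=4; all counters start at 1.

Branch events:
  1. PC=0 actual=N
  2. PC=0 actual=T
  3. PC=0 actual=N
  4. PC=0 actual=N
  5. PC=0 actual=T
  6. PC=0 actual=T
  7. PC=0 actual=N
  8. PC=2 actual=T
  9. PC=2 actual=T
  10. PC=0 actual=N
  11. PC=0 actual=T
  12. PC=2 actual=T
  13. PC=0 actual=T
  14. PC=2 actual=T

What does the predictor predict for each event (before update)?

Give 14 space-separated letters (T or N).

Answer: N N N N N N T N T N N T N T

Derivation:
Ev 1: PC=0 idx=0 pred=N actual=N -> ctr[0]=0
Ev 2: PC=0 idx=0 pred=N actual=T -> ctr[0]=1
Ev 3: PC=0 idx=0 pred=N actual=N -> ctr[0]=0
Ev 4: PC=0 idx=0 pred=N actual=N -> ctr[0]=0
Ev 5: PC=0 idx=0 pred=N actual=T -> ctr[0]=1
Ev 6: PC=0 idx=0 pred=N actual=T -> ctr[0]=2
Ev 7: PC=0 idx=0 pred=T actual=N -> ctr[0]=1
Ev 8: PC=2 idx=2 pred=N actual=T -> ctr[2]=2
Ev 9: PC=2 idx=2 pred=T actual=T -> ctr[2]=3
Ev 10: PC=0 idx=0 pred=N actual=N -> ctr[0]=0
Ev 11: PC=0 idx=0 pred=N actual=T -> ctr[0]=1
Ev 12: PC=2 idx=2 pred=T actual=T -> ctr[2]=3
Ev 13: PC=0 idx=0 pred=N actual=T -> ctr[0]=2
Ev 14: PC=2 idx=2 pred=T actual=T -> ctr[2]=3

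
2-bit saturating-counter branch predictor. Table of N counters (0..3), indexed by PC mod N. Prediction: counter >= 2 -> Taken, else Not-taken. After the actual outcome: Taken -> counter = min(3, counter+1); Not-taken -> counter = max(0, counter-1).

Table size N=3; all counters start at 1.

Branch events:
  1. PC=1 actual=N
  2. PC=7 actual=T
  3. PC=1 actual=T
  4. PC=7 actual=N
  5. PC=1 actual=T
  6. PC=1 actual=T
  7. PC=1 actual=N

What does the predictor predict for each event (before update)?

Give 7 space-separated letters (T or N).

Ev 1: PC=1 idx=1 pred=N actual=N -> ctr[1]=0
Ev 2: PC=7 idx=1 pred=N actual=T -> ctr[1]=1
Ev 3: PC=1 idx=1 pred=N actual=T -> ctr[1]=2
Ev 4: PC=7 idx=1 pred=T actual=N -> ctr[1]=1
Ev 5: PC=1 idx=1 pred=N actual=T -> ctr[1]=2
Ev 6: PC=1 idx=1 pred=T actual=T -> ctr[1]=3
Ev 7: PC=1 idx=1 pred=T actual=N -> ctr[1]=2

Answer: N N N T N T T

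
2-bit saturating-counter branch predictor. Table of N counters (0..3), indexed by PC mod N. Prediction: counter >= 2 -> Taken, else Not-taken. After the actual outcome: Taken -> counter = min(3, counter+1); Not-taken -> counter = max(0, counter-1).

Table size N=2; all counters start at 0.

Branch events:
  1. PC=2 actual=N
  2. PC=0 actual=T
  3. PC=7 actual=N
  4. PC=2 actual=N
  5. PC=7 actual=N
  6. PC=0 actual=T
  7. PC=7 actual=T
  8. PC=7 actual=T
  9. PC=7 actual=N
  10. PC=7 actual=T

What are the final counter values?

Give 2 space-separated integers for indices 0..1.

Ev 1: PC=2 idx=0 pred=N actual=N -> ctr[0]=0
Ev 2: PC=0 idx=0 pred=N actual=T -> ctr[0]=1
Ev 3: PC=7 idx=1 pred=N actual=N -> ctr[1]=0
Ev 4: PC=2 idx=0 pred=N actual=N -> ctr[0]=0
Ev 5: PC=7 idx=1 pred=N actual=N -> ctr[1]=0
Ev 6: PC=0 idx=0 pred=N actual=T -> ctr[0]=1
Ev 7: PC=7 idx=1 pred=N actual=T -> ctr[1]=1
Ev 8: PC=7 idx=1 pred=N actual=T -> ctr[1]=2
Ev 9: PC=7 idx=1 pred=T actual=N -> ctr[1]=1
Ev 10: PC=7 idx=1 pred=N actual=T -> ctr[1]=2

Answer: 1 2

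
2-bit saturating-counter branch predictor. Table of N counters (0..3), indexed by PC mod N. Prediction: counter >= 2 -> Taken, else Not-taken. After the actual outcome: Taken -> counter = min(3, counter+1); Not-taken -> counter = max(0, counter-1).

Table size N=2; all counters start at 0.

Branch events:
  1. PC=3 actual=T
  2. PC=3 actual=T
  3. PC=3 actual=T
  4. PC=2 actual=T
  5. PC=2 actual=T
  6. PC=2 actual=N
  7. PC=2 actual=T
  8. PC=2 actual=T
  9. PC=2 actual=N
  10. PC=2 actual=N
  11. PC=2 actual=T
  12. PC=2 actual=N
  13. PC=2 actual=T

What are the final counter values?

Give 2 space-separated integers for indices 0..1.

Ev 1: PC=3 idx=1 pred=N actual=T -> ctr[1]=1
Ev 2: PC=3 idx=1 pred=N actual=T -> ctr[1]=2
Ev 3: PC=3 idx=1 pred=T actual=T -> ctr[1]=3
Ev 4: PC=2 idx=0 pred=N actual=T -> ctr[0]=1
Ev 5: PC=2 idx=0 pred=N actual=T -> ctr[0]=2
Ev 6: PC=2 idx=0 pred=T actual=N -> ctr[0]=1
Ev 7: PC=2 idx=0 pred=N actual=T -> ctr[0]=2
Ev 8: PC=2 idx=0 pred=T actual=T -> ctr[0]=3
Ev 9: PC=2 idx=0 pred=T actual=N -> ctr[0]=2
Ev 10: PC=2 idx=0 pred=T actual=N -> ctr[0]=1
Ev 11: PC=2 idx=0 pred=N actual=T -> ctr[0]=2
Ev 12: PC=2 idx=0 pred=T actual=N -> ctr[0]=1
Ev 13: PC=2 idx=0 pred=N actual=T -> ctr[0]=2

Answer: 2 3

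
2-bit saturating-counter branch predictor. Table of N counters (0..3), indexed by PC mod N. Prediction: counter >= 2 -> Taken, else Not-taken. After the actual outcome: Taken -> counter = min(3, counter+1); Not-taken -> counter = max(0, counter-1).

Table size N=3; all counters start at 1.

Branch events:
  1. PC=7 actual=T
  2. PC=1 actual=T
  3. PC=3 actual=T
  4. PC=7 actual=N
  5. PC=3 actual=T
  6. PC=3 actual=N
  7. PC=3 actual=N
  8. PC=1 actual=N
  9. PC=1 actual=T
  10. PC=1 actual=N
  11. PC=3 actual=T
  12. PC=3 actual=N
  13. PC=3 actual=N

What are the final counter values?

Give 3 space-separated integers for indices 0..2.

Answer: 0 1 1

Derivation:
Ev 1: PC=7 idx=1 pred=N actual=T -> ctr[1]=2
Ev 2: PC=1 idx=1 pred=T actual=T -> ctr[1]=3
Ev 3: PC=3 idx=0 pred=N actual=T -> ctr[0]=2
Ev 4: PC=7 idx=1 pred=T actual=N -> ctr[1]=2
Ev 5: PC=3 idx=0 pred=T actual=T -> ctr[0]=3
Ev 6: PC=3 idx=0 pred=T actual=N -> ctr[0]=2
Ev 7: PC=3 idx=0 pred=T actual=N -> ctr[0]=1
Ev 8: PC=1 idx=1 pred=T actual=N -> ctr[1]=1
Ev 9: PC=1 idx=1 pred=N actual=T -> ctr[1]=2
Ev 10: PC=1 idx=1 pred=T actual=N -> ctr[1]=1
Ev 11: PC=3 idx=0 pred=N actual=T -> ctr[0]=2
Ev 12: PC=3 idx=0 pred=T actual=N -> ctr[0]=1
Ev 13: PC=3 idx=0 pred=N actual=N -> ctr[0]=0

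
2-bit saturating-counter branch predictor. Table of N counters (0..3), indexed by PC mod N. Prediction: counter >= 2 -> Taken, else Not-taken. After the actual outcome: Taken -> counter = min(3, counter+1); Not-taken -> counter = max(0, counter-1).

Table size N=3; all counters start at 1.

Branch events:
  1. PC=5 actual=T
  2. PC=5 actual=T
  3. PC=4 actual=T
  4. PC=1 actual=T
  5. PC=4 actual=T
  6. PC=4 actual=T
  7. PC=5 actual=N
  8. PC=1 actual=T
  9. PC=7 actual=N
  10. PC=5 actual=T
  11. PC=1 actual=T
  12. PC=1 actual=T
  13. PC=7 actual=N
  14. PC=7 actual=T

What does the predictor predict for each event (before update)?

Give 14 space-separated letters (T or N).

Ev 1: PC=5 idx=2 pred=N actual=T -> ctr[2]=2
Ev 2: PC=5 idx=2 pred=T actual=T -> ctr[2]=3
Ev 3: PC=4 idx=1 pred=N actual=T -> ctr[1]=2
Ev 4: PC=1 idx=1 pred=T actual=T -> ctr[1]=3
Ev 5: PC=4 idx=1 pred=T actual=T -> ctr[1]=3
Ev 6: PC=4 idx=1 pred=T actual=T -> ctr[1]=3
Ev 7: PC=5 idx=2 pred=T actual=N -> ctr[2]=2
Ev 8: PC=1 idx=1 pred=T actual=T -> ctr[1]=3
Ev 9: PC=7 idx=1 pred=T actual=N -> ctr[1]=2
Ev 10: PC=5 idx=2 pred=T actual=T -> ctr[2]=3
Ev 11: PC=1 idx=1 pred=T actual=T -> ctr[1]=3
Ev 12: PC=1 idx=1 pred=T actual=T -> ctr[1]=3
Ev 13: PC=7 idx=1 pred=T actual=N -> ctr[1]=2
Ev 14: PC=7 idx=1 pred=T actual=T -> ctr[1]=3

Answer: N T N T T T T T T T T T T T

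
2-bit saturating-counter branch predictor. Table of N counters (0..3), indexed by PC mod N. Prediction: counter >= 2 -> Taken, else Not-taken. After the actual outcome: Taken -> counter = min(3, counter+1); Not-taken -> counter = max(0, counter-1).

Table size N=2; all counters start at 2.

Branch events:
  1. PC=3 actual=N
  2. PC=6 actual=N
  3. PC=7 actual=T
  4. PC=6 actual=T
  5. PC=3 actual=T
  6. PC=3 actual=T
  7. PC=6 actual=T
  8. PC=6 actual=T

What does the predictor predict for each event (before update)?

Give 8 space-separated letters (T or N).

Answer: T T N N T T T T

Derivation:
Ev 1: PC=3 idx=1 pred=T actual=N -> ctr[1]=1
Ev 2: PC=6 idx=0 pred=T actual=N -> ctr[0]=1
Ev 3: PC=7 idx=1 pred=N actual=T -> ctr[1]=2
Ev 4: PC=6 idx=0 pred=N actual=T -> ctr[0]=2
Ev 5: PC=3 idx=1 pred=T actual=T -> ctr[1]=3
Ev 6: PC=3 idx=1 pred=T actual=T -> ctr[1]=3
Ev 7: PC=6 idx=0 pred=T actual=T -> ctr[0]=3
Ev 8: PC=6 idx=0 pred=T actual=T -> ctr[0]=3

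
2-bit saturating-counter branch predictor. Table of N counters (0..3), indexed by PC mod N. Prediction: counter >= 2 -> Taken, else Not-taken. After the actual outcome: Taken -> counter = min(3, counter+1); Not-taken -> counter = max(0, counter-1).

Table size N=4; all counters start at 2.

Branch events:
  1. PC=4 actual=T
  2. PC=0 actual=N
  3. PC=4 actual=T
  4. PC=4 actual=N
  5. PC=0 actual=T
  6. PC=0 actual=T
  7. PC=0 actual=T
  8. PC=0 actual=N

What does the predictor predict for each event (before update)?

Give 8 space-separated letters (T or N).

Ev 1: PC=4 idx=0 pred=T actual=T -> ctr[0]=3
Ev 2: PC=0 idx=0 pred=T actual=N -> ctr[0]=2
Ev 3: PC=4 idx=0 pred=T actual=T -> ctr[0]=3
Ev 4: PC=4 idx=0 pred=T actual=N -> ctr[0]=2
Ev 5: PC=0 idx=0 pred=T actual=T -> ctr[0]=3
Ev 6: PC=0 idx=0 pred=T actual=T -> ctr[0]=3
Ev 7: PC=0 idx=0 pred=T actual=T -> ctr[0]=3
Ev 8: PC=0 idx=0 pred=T actual=N -> ctr[0]=2

Answer: T T T T T T T T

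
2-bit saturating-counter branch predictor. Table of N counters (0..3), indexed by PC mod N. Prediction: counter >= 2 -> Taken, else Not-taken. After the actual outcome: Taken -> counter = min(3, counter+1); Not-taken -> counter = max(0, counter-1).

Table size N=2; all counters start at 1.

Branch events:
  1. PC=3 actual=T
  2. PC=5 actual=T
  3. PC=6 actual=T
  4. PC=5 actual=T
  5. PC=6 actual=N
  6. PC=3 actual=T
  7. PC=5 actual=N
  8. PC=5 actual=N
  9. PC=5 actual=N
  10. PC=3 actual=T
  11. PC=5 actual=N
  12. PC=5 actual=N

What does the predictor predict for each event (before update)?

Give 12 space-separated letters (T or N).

Ev 1: PC=3 idx=1 pred=N actual=T -> ctr[1]=2
Ev 2: PC=5 idx=1 pred=T actual=T -> ctr[1]=3
Ev 3: PC=6 idx=0 pred=N actual=T -> ctr[0]=2
Ev 4: PC=5 idx=1 pred=T actual=T -> ctr[1]=3
Ev 5: PC=6 idx=0 pred=T actual=N -> ctr[0]=1
Ev 6: PC=3 idx=1 pred=T actual=T -> ctr[1]=3
Ev 7: PC=5 idx=1 pred=T actual=N -> ctr[1]=2
Ev 8: PC=5 idx=1 pred=T actual=N -> ctr[1]=1
Ev 9: PC=5 idx=1 pred=N actual=N -> ctr[1]=0
Ev 10: PC=3 idx=1 pred=N actual=T -> ctr[1]=1
Ev 11: PC=5 idx=1 pred=N actual=N -> ctr[1]=0
Ev 12: PC=5 idx=1 pred=N actual=N -> ctr[1]=0

Answer: N T N T T T T T N N N N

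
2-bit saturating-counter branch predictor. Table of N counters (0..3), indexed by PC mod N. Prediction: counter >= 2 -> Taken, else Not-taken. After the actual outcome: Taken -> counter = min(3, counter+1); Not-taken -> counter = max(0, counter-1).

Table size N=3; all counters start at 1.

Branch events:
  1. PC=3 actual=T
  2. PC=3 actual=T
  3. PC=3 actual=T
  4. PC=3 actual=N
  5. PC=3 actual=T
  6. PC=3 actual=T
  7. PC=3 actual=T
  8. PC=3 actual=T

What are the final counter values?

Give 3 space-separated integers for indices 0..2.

Answer: 3 1 1

Derivation:
Ev 1: PC=3 idx=0 pred=N actual=T -> ctr[0]=2
Ev 2: PC=3 idx=0 pred=T actual=T -> ctr[0]=3
Ev 3: PC=3 idx=0 pred=T actual=T -> ctr[0]=3
Ev 4: PC=3 idx=0 pred=T actual=N -> ctr[0]=2
Ev 5: PC=3 idx=0 pred=T actual=T -> ctr[0]=3
Ev 6: PC=3 idx=0 pred=T actual=T -> ctr[0]=3
Ev 7: PC=3 idx=0 pred=T actual=T -> ctr[0]=3
Ev 8: PC=3 idx=0 pred=T actual=T -> ctr[0]=3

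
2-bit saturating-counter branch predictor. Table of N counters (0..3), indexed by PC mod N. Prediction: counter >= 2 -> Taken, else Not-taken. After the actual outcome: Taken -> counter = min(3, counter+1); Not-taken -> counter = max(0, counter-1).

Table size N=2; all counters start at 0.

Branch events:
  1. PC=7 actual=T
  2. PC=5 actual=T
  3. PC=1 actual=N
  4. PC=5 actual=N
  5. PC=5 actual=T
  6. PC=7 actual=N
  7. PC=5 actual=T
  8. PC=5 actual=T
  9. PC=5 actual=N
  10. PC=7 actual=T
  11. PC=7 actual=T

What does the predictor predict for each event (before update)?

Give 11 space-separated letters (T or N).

Ev 1: PC=7 idx=1 pred=N actual=T -> ctr[1]=1
Ev 2: PC=5 idx=1 pred=N actual=T -> ctr[1]=2
Ev 3: PC=1 idx=1 pred=T actual=N -> ctr[1]=1
Ev 4: PC=5 idx=1 pred=N actual=N -> ctr[1]=0
Ev 5: PC=5 idx=1 pred=N actual=T -> ctr[1]=1
Ev 6: PC=7 idx=1 pred=N actual=N -> ctr[1]=0
Ev 7: PC=5 idx=1 pred=N actual=T -> ctr[1]=1
Ev 8: PC=5 idx=1 pred=N actual=T -> ctr[1]=2
Ev 9: PC=5 idx=1 pred=T actual=N -> ctr[1]=1
Ev 10: PC=7 idx=1 pred=N actual=T -> ctr[1]=2
Ev 11: PC=7 idx=1 pred=T actual=T -> ctr[1]=3

Answer: N N T N N N N N T N T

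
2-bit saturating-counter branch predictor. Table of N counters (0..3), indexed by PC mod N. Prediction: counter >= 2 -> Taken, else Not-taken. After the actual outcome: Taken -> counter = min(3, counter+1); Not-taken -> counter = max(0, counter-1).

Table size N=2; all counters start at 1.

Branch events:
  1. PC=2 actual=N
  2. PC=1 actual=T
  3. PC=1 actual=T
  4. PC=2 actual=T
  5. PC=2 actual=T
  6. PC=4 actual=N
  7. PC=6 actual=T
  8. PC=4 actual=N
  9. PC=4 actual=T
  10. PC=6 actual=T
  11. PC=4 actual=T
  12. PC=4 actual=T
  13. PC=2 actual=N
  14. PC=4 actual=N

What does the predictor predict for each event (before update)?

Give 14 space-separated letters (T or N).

Answer: N N T N N T N T N T T T T T

Derivation:
Ev 1: PC=2 idx=0 pred=N actual=N -> ctr[0]=0
Ev 2: PC=1 idx=1 pred=N actual=T -> ctr[1]=2
Ev 3: PC=1 idx=1 pred=T actual=T -> ctr[1]=3
Ev 4: PC=2 idx=0 pred=N actual=T -> ctr[0]=1
Ev 5: PC=2 idx=0 pred=N actual=T -> ctr[0]=2
Ev 6: PC=4 idx=0 pred=T actual=N -> ctr[0]=1
Ev 7: PC=6 idx=0 pred=N actual=T -> ctr[0]=2
Ev 8: PC=4 idx=0 pred=T actual=N -> ctr[0]=1
Ev 9: PC=4 idx=0 pred=N actual=T -> ctr[0]=2
Ev 10: PC=6 idx=0 pred=T actual=T -> ctr[0]=3
Ev 11: PC=4 idx=0 pred=T actual=T -> ctr[0]=3
Ev 12: PC=4 idx=0 pred=T actual=T -> ctr[0]=3
Ev 13: PC=2 idx=0 pred=T actual=N -> ctr[0]=2
Ev 14: PC=4 idx=0 pred=T actual=N -> ctr[0]=1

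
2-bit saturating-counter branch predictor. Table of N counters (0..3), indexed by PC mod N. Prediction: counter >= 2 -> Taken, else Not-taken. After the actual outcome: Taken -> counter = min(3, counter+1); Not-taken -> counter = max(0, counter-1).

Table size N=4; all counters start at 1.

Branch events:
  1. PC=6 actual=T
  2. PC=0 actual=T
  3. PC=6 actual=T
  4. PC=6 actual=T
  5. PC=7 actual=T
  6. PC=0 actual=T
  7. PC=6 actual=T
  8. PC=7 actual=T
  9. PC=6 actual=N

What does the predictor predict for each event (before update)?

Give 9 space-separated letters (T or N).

Answer: N N T T N T T T T

Derivation:
Ev 1: PC=6 idx=2 pred=N actual=T -> ctr[2]=2
Ev 2: PC=0 idx=0 pred=N actual=T -> ctr[0]=2
Ev 3: PC=6 idx=2 pred=T actual=T -> ctr[2]=3
Ev 4: PC=6 idx=2 pred=T actual=T -> ctr[2]=3
Ev 5: PC=7 idx=3 pred=N actual=T -> ctr[3]=2
Ev 6: PC=0 idx=0 pred=T actual=T -> ctr[0]=3
Ev 7: PC=6 idx=2 pred=T actual=T -> ctr[2]=3
Ev 8: PC=7 idx=3 pred=T actual=T -> ctr[3]=3
Ev 9: PC=6 idx=2 pred=T actual=N -> ctr[2]=2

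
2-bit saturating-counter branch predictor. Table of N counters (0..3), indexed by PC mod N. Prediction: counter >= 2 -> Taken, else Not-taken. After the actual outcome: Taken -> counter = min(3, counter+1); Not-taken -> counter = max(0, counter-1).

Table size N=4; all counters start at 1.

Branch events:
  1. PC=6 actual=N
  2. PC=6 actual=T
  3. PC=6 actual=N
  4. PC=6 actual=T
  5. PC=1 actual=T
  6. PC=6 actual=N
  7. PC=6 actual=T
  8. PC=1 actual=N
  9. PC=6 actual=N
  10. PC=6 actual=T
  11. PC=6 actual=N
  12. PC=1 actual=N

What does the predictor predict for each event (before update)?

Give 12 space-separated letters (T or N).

Ev 1: PC=6 idx=2 pred=N actual=N -> ctr[2]=0
Ev 2: PC=6 idx=2 pred=N actual=T -> ctr[2]=1
Ev 3: PC=6 idx=2 pred=N actual=N -> ctr[2]=0
Ev 4: PC=6 idx=2 pred=N actual=T -> ctr[2]=1
Ev 5: PC=1 idx=1 pred=N actual=T -> ctr[1]=2
Ev 6: PC=6 idx=2 pred=N actual=N -> ctr[2]=0
Ev 7: PC=6 idx=2 pred=N actual=T -> ctr[2]=1
Ev 8: PC=1 idx=1 pred=T actual=N -> ctr[1]=1
Ev 9: PC=6 idx=2 pred=N actual=N -> ctr[2]=0
Ev 10: PC=6 idx=2 pred=N actual=T -> ctr[2]=1
Ev 11: PC=6 idx=2 pred=N actual=N -> ctr[2]=0
Ev 12: PC=1 idx=1 pred=N actual=N -> ctr[1]=0

Answer: N N N N N N N T N N N N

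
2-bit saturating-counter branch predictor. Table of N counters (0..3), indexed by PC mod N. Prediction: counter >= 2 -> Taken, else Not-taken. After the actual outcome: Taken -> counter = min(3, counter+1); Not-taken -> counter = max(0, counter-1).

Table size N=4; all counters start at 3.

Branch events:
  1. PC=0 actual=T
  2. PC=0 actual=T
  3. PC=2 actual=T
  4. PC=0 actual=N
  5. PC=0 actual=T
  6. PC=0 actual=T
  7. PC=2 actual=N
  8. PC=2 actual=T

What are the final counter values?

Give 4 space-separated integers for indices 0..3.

Answer: 3 3 3 3

Derivation:
Ev 1: PC=0 idx=0 pred=T actual=T -> ctr[0]=3
Ev 2: PC=0 idx=0 pred=T actual=T -> ctr[0]=3
Ev 3: PC=2 idx=2 pred=T actual=T -> ctr[2]=3
Ev 4: PC=0 idx=0 pred=T actual=N -> ctr[0]=2
Ev 5: PC=0 idx=0 pred=T actual=T -> ctr[0]=3
Ev 6: PC=0 idx=0 pred=T actual=T -> ctr[0]=3
Ev 7: PC=2 idx=2 pred=T actual=N -> ctr[2]=2
Ev 8: PC=2 idx=2 pred=T actual=T -> ctr[2]=3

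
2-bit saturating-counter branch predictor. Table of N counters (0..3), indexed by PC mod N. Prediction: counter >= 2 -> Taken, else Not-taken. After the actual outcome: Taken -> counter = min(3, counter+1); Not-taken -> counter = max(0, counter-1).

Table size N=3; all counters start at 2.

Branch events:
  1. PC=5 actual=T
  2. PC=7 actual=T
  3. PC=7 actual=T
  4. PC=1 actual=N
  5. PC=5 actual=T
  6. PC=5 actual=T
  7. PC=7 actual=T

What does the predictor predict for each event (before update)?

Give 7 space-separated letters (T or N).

Ev 1: PC=5 idx=2 pred=T actual=T -> ctr[2]=3
Ev 2: PC=7 idx=1 pred=T actual=T -> ctr[1]=3
Ev 3: PC=7 idx=1 pred=T actual=T -> ctr[1]=3
Ev 4: PC=1 idx=1 pred=T actual=N -> ctr[1]=2
Ev 5: PC=5 idx=2 pred=T actual=T -> ctr[2]=3
Ev 6: PC=5 idx=2 pred=T actual=T -> ctr[2]=3
Ev 7: PC=7 idx=1 pred=T actual=T -> ctr[1]=3

Answer: T T T T T T T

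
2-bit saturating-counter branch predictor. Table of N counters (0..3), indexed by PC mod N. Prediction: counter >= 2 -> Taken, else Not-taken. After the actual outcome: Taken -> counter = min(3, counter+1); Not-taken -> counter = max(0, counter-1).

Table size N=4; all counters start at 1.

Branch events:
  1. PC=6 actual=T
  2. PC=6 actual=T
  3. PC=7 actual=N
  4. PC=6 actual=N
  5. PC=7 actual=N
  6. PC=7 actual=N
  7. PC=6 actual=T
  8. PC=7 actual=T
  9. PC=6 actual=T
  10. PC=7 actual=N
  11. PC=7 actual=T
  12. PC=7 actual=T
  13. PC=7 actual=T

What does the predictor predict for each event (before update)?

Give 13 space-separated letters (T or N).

Ev 1: PC=6 idx=2 pred=N actual=T -> ctr[2]=2
Ev 2: PC=6 idx=2 pred=T actual=T -> ctr[2]=3
Ev 3: PC=7 idx=3 pred=N actual=N -> ctr[3]=0
Ev 4: PC=6 idx=2 pred=T actual=N -> ctr[2]=2
Ev 5: PC=7 idx=3 pred=N actual=N -> ctr[3]=0
Ev 6: PC=7 idx=3 pred=N actual=N -> ctr[3]=0
Ev 7: PC=6 idx=2 pred=T actual=T -> ctr[2]=3
Ev 8: PC=7 idx=3 pred=N actual=T -> ctr[3]=1
Ev 9: PC=6 idx=2 pred=T actual=T -> ctr[2]=3
Ev 10: PC=7 idx=3 pred=N actual=N -> ctr[3]=0
Ev 11: PC=7 idx=3 pred=N actual=T -> ctr[3]=1
Ev 12: PC=7 idx=3 pred=N actual=T -> ctr[3]=2
Ev 13: PC=7 idx=3 pred=T actual=T -> ctr[3]=3

Answer: N T N T N N T N T N N N T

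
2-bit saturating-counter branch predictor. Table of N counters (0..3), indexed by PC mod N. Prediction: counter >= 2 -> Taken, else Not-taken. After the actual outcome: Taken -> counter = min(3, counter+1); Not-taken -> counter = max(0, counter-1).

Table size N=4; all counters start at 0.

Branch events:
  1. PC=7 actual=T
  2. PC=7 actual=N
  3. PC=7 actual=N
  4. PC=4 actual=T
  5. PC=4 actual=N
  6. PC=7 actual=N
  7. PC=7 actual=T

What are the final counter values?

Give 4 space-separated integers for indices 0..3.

Ev 1: PC=7 idx=3 pred=N actual=T -> ctr[3]=1
Ev 2: PC=7 idx=3 pred=N actual=N -> ctr[3]=0
Ev 3: PC=7 idx=3 pred=N actual=N -> ctr[3]=0
Ev 4: PC=4 idx=0 pred=N actual=T -> ctr[0]=1
Ev 5: PC=4 idx=0 pred=N actual=N -> ctr[0]=0
Ev 6: PC=7 idx=3 pred=N actual=N -> ctr[3]=0
Ev 7: PC=7 idx=3 pred=N actual=T -> ctr[3]=1

Answer: 0 0 0 1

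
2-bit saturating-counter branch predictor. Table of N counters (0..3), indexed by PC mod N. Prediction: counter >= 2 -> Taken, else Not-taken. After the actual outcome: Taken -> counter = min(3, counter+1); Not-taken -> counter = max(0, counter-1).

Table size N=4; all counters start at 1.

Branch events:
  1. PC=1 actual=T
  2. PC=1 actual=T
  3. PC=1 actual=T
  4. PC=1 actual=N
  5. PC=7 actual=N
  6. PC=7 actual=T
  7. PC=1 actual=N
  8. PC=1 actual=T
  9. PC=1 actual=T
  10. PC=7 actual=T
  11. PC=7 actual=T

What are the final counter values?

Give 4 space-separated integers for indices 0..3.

Ev 1: PC=1 idx=1 pred=N actual=T -> ctr[1]=2
Ev 2: PC=1 idx=1 pred=T actual=T -> ctr[1]=3
Ev 3: PC=1 idx=1 pred=T actual=T -> ctr[1]=3
Ev 4: PC=1 idx=1 pred=T actual=N -> ctr[1]=2
Ev 5: PC=7 idx=3 pred=N actual=N -> ctr[3]=0
Ev 6: PC=7 idx=3 pred=N actual=T -> ctr[3]=1
Ev 7: PC=1 idx=1 pred=T actual=N -> ctr[1]=1
Ev 8: PC=1 idx=1 pred=N actual=T -> ctr[1]=2
Ev 9: PC=1 idx=1 pred=T actual=T -> ctr[1]=3
Ev 10: PC=7 idx=3 pred=N actual=T -> ctr[3]=2
Ev 11: PC=7 idx=3 pred=T actual=T -> ctr[3]=3

Answer: 1 3 1 3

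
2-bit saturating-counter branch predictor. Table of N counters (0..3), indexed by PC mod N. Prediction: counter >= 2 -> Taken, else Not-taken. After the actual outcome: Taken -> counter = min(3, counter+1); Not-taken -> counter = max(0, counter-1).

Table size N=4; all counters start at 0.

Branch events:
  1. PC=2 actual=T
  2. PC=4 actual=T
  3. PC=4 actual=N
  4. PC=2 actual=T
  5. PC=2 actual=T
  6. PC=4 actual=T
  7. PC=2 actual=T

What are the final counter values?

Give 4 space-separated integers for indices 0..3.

Ev 1: PC=2 idx=2 pred=N actual=T -> ctr[2]=1
Ev 2: PC=4 idx=0 pred=N actual=T -> ctr[0]=1
Ev 3: PC=4 idx=0 pred=N actual=N -> ctr[0]=0
Ev 4: PC=2 idx=2 pred=N actual=T -> ctr[2]=2
Ev 5: PC=2 idx=2 pred=T actual=T -> ctr[2]=3
Ev 6: PC=4 idx=0 pred=N actual=T -> ctr[0]=1
Ev 7: PC=2 idx=2 pred=T actual=T -> ctr[2]=3

Answer: 1 0 3 0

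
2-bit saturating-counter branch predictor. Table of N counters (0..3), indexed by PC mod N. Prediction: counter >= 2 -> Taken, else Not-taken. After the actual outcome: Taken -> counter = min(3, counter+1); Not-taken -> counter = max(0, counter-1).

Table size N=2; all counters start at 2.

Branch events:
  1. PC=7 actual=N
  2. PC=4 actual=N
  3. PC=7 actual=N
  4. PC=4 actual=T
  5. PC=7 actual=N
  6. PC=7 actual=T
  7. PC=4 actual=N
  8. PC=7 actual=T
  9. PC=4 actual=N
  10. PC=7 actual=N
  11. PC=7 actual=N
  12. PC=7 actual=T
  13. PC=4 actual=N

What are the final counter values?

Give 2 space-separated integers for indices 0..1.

Ev 1: PC=7 idx=1 pred=T actual=N -> ctr[1]=1
Ev 2: PC=4 idx=0 pred=T actual=N -> ctr[0]=1
Ev 3: PC=7 idx=1 pred=N actual=N -> ctr[1]=0
Ev 4: PC=4 idx=0 pred=N actual=T -> ctr[0]=2
Ev 5: PC=7 idx=1 pred=N actual=N -> ctr[1]=0
Ev 6: PC=7 idx=1 pred=N actual=T -> ctr[1]=1
Ev 7: PC=4 idx=0 pred=T actual=N -> ctr[0]=1
Ev 8: PC=7 idx=1 pred=N actual=T -> ctr[1]=2
Ev 9: PC=4 idx=0 pred=N actual=N -> ctr[0]=0
Ev 10: PC=7 idx=1 pred=T actual=N -> ctr[1]=1
Ev 11: PC=7 idx=1 pred=N actual=N -> ctr[1]=0
Ev 12: PC=7 idx=1 pred=N actual=T -> ctr[1]=1
Ev 13: PC=4 idx=0 pred=N actual=N -> ctr[0]=0

Answer: 0 1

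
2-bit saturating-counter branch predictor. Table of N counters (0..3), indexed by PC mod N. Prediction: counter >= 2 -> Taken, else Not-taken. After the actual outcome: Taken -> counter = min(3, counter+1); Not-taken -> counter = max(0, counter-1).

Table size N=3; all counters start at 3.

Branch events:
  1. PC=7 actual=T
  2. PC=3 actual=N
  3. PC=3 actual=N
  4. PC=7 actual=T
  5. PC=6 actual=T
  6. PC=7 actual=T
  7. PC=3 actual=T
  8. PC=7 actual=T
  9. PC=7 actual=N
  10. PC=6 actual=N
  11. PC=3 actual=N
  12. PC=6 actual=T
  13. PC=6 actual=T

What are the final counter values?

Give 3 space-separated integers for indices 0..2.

Ev 1: PC=7 idx=1 pred=T actual=T -> ctr[1]=3
Ev 2: PC=3 idx=0 pred=T actual=N -> ctr[0]=2
Ev 3: PC=3 idx=0 pred=T actual=N -> ctr[0]=1
Ev 4: PC=7 idx=1 pred=T actual=T -> ctr[1]=3
Ev 5: PC=6 idx=0 pred=N actual=T -> ctr[0]=2
Ev 6: PC=7 idx=1 pred=T actual=T -> ctr[1]=3
Ev 7: PC=3 idx=0 pred=T actual=T -> ctr[0]=3
Ev 8: PC=7 idx=1 pred=T actual=T -> ctr[1]=3
Ev 9: PC=7 idx=1 pred=T actual=N -> ctr[1]=2
Ev 10: PC=6 idx=0 pred=T actual=N -> ctr[0]=2
Ev 11: PC=3 idx=0 pred=T actual=N -> ctr[0]=1
Ev 12: PC=6 idx=0 pred=N actual=T -> ctr[0]=2
Ev 13: PC=6 idx=0 pred=T actual=T -> ctr[0]=3

Answer: 3 2 3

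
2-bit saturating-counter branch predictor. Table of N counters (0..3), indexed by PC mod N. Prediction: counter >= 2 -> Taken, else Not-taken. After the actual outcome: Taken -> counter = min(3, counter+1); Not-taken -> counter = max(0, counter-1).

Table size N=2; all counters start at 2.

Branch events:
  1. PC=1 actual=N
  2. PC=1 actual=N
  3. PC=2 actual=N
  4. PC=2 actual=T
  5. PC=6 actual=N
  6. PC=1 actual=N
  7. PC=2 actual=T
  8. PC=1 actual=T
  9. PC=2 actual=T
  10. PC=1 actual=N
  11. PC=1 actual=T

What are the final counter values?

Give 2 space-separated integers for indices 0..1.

Answer: 3 1

Derivation:
Ev 1: PC=1 idx=1 pred=T actual=N -> ctr[1]=1
Ev 2: PC=1 idx=1 pred=N actual=N -> ctr[1]=0
Ev 3: PC=2 idx=0 pred=T actual=N -> ctr[0]=1
Ev 4: PC=2 idx=0 pred=N actual=T -> ctr[0]=2
Ev 5: PC=6 idx=0 pred=T actual=N -> ctr[0]=1
Ev 6: PC=1 idx=1 pred=N actual=N -> ctr[1]=0
Ev 7: PC=2 idx=0 pred=N actual=T -> ctr[0]=2
Ev 8: PC=1 idx=1 pred=N actual=T -> ctr[1]=1
Ev 9: PC=2 idx=0 pred=T actual=T -> ctr[0]=3
Ev 10: PC=1 idx=1 pred=N actual=N -> ctr[1]=0
Ev 11: PC=1 idx=1 pred=N actual=T -> ctr[1]=1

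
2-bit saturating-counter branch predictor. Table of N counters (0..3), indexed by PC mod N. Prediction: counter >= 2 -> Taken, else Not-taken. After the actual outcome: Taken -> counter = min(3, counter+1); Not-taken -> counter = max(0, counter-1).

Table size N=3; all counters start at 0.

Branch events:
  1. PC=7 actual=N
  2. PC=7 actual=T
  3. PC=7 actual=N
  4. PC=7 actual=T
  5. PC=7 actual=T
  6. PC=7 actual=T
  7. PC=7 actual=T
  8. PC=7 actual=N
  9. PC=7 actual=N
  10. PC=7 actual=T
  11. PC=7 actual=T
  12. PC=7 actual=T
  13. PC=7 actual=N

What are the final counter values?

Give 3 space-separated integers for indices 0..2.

Answer: 0 2 0

Derivation:
Ev 1: PC=7 idx=1 pred=N actual=N -> ctr[1]=0
Ev 2: PC=7 idx=1 pred=N actual=T -> ctr[1]=1
Ev 3: PC=7 idx=1 pred=N actual=N -> ctr[1]=0
Ev 4: PC=7 idx=1 pred=N actual=T -> ctr[1]=1
Ev 5: PC=7 idx=1 pred=N actual=T -> ctr[1]=2
Ev 6: PC=7 idx=1 pred=T actual=T -> ctr[1]=3
Ev 7: PC=7 idx=1 pred=T actual=T -> ctr[1]=3
Ev 8: PC=7 idx=1 pred=T actual=N -> ctr[1]=2
Ev 9: PC=7 idx=1 pred=T actual=N -> ctr[1]=1
Ev 10: PC=7 idx=1 pred=N actual=T -> ctr[1]=2
Ev 11: PC=7 idx=1 pred=T actual=T -> ctr[1]=3
Ev 12: PC=7 idx=1 pred=T actual=T -> ctr[1]=3
Ev 13: PC=7 idx=1 pred=T actual=N -> ctr[1]=2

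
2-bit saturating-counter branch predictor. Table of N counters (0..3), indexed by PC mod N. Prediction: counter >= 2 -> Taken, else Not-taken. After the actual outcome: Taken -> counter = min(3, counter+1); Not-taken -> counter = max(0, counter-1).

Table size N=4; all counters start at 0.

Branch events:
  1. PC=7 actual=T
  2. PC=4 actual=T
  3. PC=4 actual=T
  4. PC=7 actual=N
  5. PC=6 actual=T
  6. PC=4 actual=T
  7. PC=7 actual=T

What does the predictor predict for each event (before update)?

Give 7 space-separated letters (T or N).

Ev 1: PC=7 idx=3 pred=N actual=T -> ctr[3]=1
Ev 2: PC=4 idx=0 pred=N actual=T -> ctr[0]=1
Ev 3: PC=4 idx=0 pred=N actual=T -> ctr[0]=2
Ev 4: PC=7 idx=3 pred=N actual=N -> ctr[3]=0
Ev 5: PC=6 idx=2 pred=N actual=T -> ctr[2]=1
Ev 6: PC=4 idx=0 pred=T actual=T -> ctr[0]=3
Ev 7: PC=7 idx=3 pred=N actual=T -> ctr[3]=1

Answer: N N N N N T N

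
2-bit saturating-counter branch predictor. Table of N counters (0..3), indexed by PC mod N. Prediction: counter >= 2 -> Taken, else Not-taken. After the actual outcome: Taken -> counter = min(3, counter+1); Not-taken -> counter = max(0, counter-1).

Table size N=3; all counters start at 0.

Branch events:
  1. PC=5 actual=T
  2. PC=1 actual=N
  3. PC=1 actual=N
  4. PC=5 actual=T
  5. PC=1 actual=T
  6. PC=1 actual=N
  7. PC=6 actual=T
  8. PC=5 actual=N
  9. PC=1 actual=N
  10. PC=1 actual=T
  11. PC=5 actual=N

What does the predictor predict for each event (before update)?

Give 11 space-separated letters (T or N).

Ev 1: PC=5 idx=2 pred=N actual=T -> ctr[2]=1
Ev 2: PC=1 idx=1 pred=N actual=N -> ctr[1]=0
Ev 3: PC=1 idx=1 pred=N actual=N -> ctr[1]=0
Ev 4: PC=5 idx=2 pred=N actual=T -> ctr[2]=2
Ev 5: PC=1 idx=1 pred=N actual=T -> ctr[1]=1
Ev 6: PC=1 idx=1 pred=N actual=N -> ctr[1]=0
Ev 7: PC=6 idx=0 pred=N actual=T -> ctr[0]=1
Ev 8: PC=5 idx=2 pred=T actual=N -> ctr[2]=1
Ev 9: PC=1 idx=1 pred=N actual=N -> ctr[1]=0
Ev 10: PC=1 idx=1 pred=N actual=T -> ctr[1]=1
Ev 11: PC=5 idx=2 pred=N actual=N -> ctr[2]=0

Answer: N N N N N N N T N N N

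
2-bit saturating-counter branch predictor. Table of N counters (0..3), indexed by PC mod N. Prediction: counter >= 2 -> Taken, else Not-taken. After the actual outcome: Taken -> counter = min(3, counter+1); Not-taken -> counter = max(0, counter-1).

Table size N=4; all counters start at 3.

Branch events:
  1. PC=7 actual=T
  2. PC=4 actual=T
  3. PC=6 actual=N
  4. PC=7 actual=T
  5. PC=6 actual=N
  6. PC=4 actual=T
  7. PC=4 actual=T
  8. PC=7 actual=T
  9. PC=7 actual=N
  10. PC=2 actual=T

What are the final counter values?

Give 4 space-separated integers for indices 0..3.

Ev 1: PC=7 idx=3 pred=T actual=T -> ctr[3]=3
Ev 2: PC=4 idx=0 pred=T actual=T -> ctr[0]=3
Ev 3: PC=6 idx=2 pred=T actual=N -> ctr[2]=2
Ev 4: PC=7 idx=3 pred=T actual=T -> ctr[3]=3
Ev 5: PC=6 idx=2 pred=T actual=N -> ctr[2]=1
Ev 6: PC=4 idx=0 pred=T actual=T -> ctr[0]=3
Ev 7: PC=4 idx=0 pred=T actual=T -> ctr[0]=3
Ev 8: PC=7 idx=3 pred=T actual=T -> ctr[3]=3
Ev 9: PC=7 idx=3 pred=T actual=N -> ctr[3]=2
Ev 10: PC=2 idx=2 pred=N actual=T -> ctr[2]=2

Answer: 3 3 2 2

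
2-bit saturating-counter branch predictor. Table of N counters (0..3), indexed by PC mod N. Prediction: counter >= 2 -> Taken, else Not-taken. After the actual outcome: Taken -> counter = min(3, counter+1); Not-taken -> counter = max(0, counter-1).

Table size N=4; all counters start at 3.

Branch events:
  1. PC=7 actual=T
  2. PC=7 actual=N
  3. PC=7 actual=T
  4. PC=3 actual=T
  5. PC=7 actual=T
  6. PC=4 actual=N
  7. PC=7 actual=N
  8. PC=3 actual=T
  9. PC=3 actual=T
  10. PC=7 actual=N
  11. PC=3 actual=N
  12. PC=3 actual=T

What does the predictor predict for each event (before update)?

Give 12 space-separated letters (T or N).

Answer: T T T T T T T T T T T N

Derivation:
Ev 1: PC=7 idx=3 pred=T actual=T -> ctr[3]=3
Ev 2: PC=7 idx=3 pred=T actual=N -> ctr[3]=2
Ev 3: PC=7 idx=3 pred=T actual=T -> ctr[3]=3
Ev 4: PC=3 idx=3 pred=T actual=T -> ctr[3]=3
Ev 5: PC=7 idx=3 pred=T actual=T -> ctr[3]=3
Ev 6: PC=4 idx=0 pred=T actual=N -> ctr[0]=2
Ev 7: PC=7 idx=3 pred=T actual=N -> ctr[3]=2
Ev 8: PC=3 idx=3 pred=T actual=T -> ctr[3]=3
Ev 9: PC=3 idx=3 pred=T actual=T -> ctr[3]=3
Ev 10: PC=7 idx=3 pred=T actual=N -> ctr[3]=2
Ev 11: PC=3 idx=3 pred=T actual=N -> ctr[3]=1
Ev 12: PC=3 idx=3 pred=N actual=T -> ctr[3]=2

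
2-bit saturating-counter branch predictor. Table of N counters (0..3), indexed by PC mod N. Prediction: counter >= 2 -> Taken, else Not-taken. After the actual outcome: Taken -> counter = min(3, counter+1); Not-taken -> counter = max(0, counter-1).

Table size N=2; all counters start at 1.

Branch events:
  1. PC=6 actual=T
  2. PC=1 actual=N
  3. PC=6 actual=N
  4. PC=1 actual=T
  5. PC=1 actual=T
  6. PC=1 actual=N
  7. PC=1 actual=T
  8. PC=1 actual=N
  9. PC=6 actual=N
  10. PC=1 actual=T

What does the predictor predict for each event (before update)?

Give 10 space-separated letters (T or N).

Ev 1: PC=6 idx=0 pred=N actual=T -> ctr[0]=2
Ev 2: PC=1 idx=1 pred=N actual=N -> ctr[1]=0
Ev 3: PC=6 idx=0 pred=T actual=N -> ctr[0]=1
Ev 4: PC=1 idx=1 pred=N actual=T -> ctr[1]=1
Ev 5: PC=1 idx=1 pred=N actual=T -> ctr[1]=2
Ev 6: PC=1 idx=1 pred=T actual=N -> ctr[1]=1
Ev 7: PC=1 idx=1 pred=N actual=T -> ctr[1]=2
Ev 8: PC=1 idx=1 pred=T actual=N -> ctr[1]=1
Ev 9: PC=6 idx=0 pred=N actual=N -> ctr[0]=0
Ev 10: PC=1 idx=1 pred=N actual=T -> ctr[1]=2

Answer: N N T N N T N T N N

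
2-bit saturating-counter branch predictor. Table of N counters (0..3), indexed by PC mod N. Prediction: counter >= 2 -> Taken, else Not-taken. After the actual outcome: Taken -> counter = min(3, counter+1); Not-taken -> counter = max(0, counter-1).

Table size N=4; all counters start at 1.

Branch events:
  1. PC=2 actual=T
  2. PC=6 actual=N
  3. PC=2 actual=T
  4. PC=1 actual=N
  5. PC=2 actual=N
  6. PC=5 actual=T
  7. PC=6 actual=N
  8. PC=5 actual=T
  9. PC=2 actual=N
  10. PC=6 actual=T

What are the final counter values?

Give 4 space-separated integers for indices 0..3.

Answer: 1 2 1 1

Derivation:
Ev 1: PC=2 idx=2 pred=N actual=T -> ctr[2]=2
Ev 2: PC=6 idx=2 pred=T actual=N -> ctr[2]=1
Ev 3: PC=2 idx=2 pred=N actual=T -> ctr[2]=2
Ev 4: PC=1 idx=1 pred=N actual=N -> ctr[1]=0
Ev 5: PC=2 idx=2 pred=T actual=N -> ctr[2]=1
Ev 6: PC=5 idx=1 pred=N actual=T -> ctr[1]=1
Ev 7: PC=6 idx=2 pred=N actual=N -> ctr[2]=0
Ev 8: PC=5 idx=1 pred=N actual=T -> ctr[1]=2
Ev 9: PC=2 idx=2 pred=N actual=N -> ctr[2]=0
Ev 10: PC=6 idx=2 pred=N actual=T -> ctr[2]=1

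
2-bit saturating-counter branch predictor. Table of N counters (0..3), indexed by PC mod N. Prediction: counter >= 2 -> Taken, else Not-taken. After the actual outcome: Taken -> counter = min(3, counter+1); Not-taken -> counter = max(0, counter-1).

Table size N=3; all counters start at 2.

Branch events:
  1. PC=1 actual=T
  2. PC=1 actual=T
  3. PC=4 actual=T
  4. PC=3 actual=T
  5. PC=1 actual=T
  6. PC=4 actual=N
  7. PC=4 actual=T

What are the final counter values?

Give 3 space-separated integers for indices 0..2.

Answer: 3 3 2

Derivation:
Ev 1: PC=1 idx=1 pred=T actual=T -> ctr[1]=3
Ev 2: PC=1 idx=1 pred=T actual=T -> ctr[1]=3
Ev 3: PC=4 idx=1 pred=T actual=T -> ctr[1]=3
Ev 4: PC=3 idx=0 pred=T actual=T -> ctr[0]=3
Ev 5: PC=1 idx=1 pred=T actual=T -> ctr[1]=3
Ev 6: PC=4 idx=1 pred=T actual=N -> ctr[1]=2
Ev 7: PC=4 idx=1 pred=T actual=T -> ctr[1]=3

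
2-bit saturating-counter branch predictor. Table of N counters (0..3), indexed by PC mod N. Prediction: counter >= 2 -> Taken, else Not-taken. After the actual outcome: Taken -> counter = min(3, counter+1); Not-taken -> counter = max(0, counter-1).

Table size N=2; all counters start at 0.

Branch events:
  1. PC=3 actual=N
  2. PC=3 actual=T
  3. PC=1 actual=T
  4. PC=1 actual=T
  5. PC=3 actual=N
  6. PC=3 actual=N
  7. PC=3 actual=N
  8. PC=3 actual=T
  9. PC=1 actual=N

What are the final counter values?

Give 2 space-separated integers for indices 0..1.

Answer: 0 0

Derivation:
Ev 1: PC=3 idx=1 pred=N actual=N -> ctr[1]=0
Ev 2: PC=3 idx=1 pred=N actual=T -> ctr[1]=1
Ev 3: PC=1 idx=1 pred=N actual=T -> ctr[1]=2
Ev 4: PC=1 idx=1 pred=T actual=T -> ctr[1]=3
Ev 5: PC=3 idx=1 pred=T actual=N -> ctr[1]=2
Ev 6: PC=3 idx=1 pred=T actual=N -> ctr[1]=1
Ev 7: PC=3 idx=1 pred=N actual=N -> ctr[1]=0
Ev 8: PC=3 idx=1 pred=N actual=T -> ctr[1]=1
Ev 9: PC=1 idx=1 pred=N actual=N -> ctr[1]=0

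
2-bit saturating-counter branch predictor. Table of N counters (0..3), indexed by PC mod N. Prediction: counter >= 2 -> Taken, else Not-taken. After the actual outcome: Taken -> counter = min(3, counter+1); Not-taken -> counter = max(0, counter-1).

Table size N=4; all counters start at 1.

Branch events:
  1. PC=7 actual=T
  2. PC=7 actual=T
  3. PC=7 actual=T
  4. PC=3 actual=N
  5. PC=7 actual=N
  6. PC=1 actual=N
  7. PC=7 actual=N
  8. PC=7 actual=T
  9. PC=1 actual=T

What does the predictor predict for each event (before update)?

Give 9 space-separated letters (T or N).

Answer: N T T T T N N N N

Derivation:
Ev 1: PC=7 idx=3 pred=N actual=T -> ctr[3]=2
Ev 2: PC=7 idx=3 pred=T actual=T -> ctr[3]=3
Ev 3: PC=7 idx=3 pred=T actual=T -> ctr[3]=3
Ev 4: PC=3 idx=3 pred=T actual=N -> ctr[3]=2
Ev 5: PC=7 idx=3 pred=T actual=N -> ctr[3]=1
Ev 6: PC=1 idx=1 pred=N actual=N -> ctr[1]=0
Ev 7: PC=7 idx=3 pred=N actual=N -> ctr[3]=0
Ev 8: PC=7 idx=3 pred=N actual=T -> ctr[3]=1
Ev 9: PC=1 idx=1 pred=N actual=T -> ctr[1]=1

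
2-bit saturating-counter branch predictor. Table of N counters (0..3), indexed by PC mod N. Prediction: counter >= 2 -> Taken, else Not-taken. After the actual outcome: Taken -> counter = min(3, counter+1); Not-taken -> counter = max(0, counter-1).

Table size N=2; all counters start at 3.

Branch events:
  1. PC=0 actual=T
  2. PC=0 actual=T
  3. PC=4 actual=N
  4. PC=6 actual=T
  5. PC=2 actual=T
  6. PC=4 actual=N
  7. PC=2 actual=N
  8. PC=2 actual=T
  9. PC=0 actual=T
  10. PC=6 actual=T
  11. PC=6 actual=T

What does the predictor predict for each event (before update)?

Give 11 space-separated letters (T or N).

Ev 1: PC=0 idx=0 pred=T actual=T -> ctr[0]=3
Ev 2: PC=0 idx=0 pred=T actual=T -> ctr[0]=3
Ev 3: PC=4 idx=0 pred=T actual=N -> ctr[0]=2
Ev 4: PC=6 idx=0 pred=T actual=T -> ctr[0]=3
Ev 5: PC=2 idx=0 pred=T actual=T -> ctr[0]=3
Ev 6: PC=4 idx=0 pred=T actual=N -> ctr[0]=2
Ev 7: PC=2 idx=0 pred=T actual=N -> ctr[0]=1
Ev 8: PC=2 idx=0 pred=N actual=T -> ctr[0]=2
Ev 9: PC=0 idx=0 pred=T actual=T -> ctr[0]=3
Ev 10: PC=6 idx=0 pred=T actual=T -> ctr[0]=3
Ev 11: PC=6 idx=0 pred=T actual=T -> ctr[0]=3

Answer: T T T T T T T N T T T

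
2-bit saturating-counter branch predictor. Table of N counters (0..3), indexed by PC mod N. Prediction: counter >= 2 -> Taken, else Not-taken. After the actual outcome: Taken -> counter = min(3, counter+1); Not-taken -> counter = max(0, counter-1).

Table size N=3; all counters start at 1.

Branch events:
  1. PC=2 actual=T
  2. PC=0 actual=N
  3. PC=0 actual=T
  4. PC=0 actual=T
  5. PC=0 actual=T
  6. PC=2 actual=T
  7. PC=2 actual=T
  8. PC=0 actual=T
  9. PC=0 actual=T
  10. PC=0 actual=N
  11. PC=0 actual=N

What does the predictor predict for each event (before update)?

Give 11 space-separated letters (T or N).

Ev 1: PC=2 idx=2 pred=N actual=T -> ctr[2]=2
Ev 2: PC=0 idx=0 pred=N actual=N -> ctr[0]=0
Ev 3: PC=0 idx=0 pred=N actual=T -> ctr[0]=1
Ev 4: PC=0 idx=0 pred=N actual=T -> ctr[0]=2
Ev 5: PC=0 idx=0 pred=T actual=T -> ctr[0]=3
Ev 6: PC=2 idx=2 pred=T actual=T -> ctr[2]=3
Ev 7: PC=2 idx=2 pred=T actual=T -> ctr[2]=3
Ev 8: PC=0 idx=0 pred=T actual=T -> ctr[0]=3
Ev 9: PC=0 idx=0 pred=T actual=T -> ctr[0]=3
Ev 10: PC=0 idx=0 pred=T actual=N -> ctr[0]=2
Ev 11: PC=0 idx=0 pred=T actual=N -> ctr[0]=1

Answer: N N N N T T T T T T T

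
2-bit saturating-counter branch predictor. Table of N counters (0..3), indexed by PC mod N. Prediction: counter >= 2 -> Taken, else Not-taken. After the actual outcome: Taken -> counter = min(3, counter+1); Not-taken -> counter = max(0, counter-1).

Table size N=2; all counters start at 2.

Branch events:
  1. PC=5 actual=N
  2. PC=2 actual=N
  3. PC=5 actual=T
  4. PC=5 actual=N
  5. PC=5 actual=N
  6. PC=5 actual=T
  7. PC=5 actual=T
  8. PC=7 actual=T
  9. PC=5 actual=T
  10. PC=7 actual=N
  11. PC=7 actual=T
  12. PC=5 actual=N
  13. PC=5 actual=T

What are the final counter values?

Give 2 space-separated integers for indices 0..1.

Ev 1: PC=5 idx=1 pred=T actual=N -> ctr[1]=1
Ev 2: PC=2 idx=0 pred=T actual=N -> ctr[0]=1
Ev 3: PC=5 idx=1 pred=N actual=T -> ctr[1]=2
Ev 4: PC=5 idx=1 pred=T actual=N -> ctr[1]=1
Ev 5: PC=5 idx=1 pred=N actual=N -> ctr[1]=0
Ev 6: PC=5 idx=1 pred=N actual=T -> ctr[1]=1
Ev 7: PC=5 idx=1 pred=N actual=T -> ctr[1]=2
Ev 8: PC=7 idx=1 pred=T actual=T -> ctr[1]=3
Ev 9: PC=5 idx=1 pred=T actual=T -> ctr[1]=3
Ev 10: PC=7 idx=1 pred=T actual=N -> ctr[1]=2
Ev 11: PC=7 idx=1 pred=T actual=T -> ctr[1]=3
Ev 12: PC=5 idx=1 pred=T actual=N -> ctr[1]=2
Ev 13: PC=5 idx=1 pred=T actual=T -> ctr[1]=3

Answer: 1 3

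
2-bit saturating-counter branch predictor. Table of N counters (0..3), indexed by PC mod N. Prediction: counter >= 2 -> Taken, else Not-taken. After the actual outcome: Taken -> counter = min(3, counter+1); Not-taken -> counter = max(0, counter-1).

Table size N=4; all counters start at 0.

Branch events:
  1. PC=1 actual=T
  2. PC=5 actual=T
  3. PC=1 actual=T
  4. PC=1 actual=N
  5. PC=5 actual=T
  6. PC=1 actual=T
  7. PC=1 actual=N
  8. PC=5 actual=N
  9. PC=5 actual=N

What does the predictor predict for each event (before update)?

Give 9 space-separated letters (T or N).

Answer: N N T T T T T T N

Derivation:
Ev 1: PC=1 idx=1 pred=N actual=T -> ctr[1]=1
Ev 2: PC=5 idx=1 pred=N actual=T -> ctr[1]=2
Ev 3: PC=1 idx=1 pred=T actual=T -> ctr[1]=3
Ev 4: PC=1 idx=1 pred=T actual=N -> ctr[1]=2
Ev 5: PC=5 idx=1 pred=T actual=T -> ctr[1]=3
Ev 6: PC=1 idx=1 pred=T actual=T -> ctr[1]=3
Ev 7: PC=1 idx=1 pred=T actual=N -> ctr[1]=2
Ev 8: PC=5 idx=1 pred=T actual=N -> ctr[1]=1
Ev 9: PC=5 idx=1 pred=N actual=N -> ctr[1]=0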